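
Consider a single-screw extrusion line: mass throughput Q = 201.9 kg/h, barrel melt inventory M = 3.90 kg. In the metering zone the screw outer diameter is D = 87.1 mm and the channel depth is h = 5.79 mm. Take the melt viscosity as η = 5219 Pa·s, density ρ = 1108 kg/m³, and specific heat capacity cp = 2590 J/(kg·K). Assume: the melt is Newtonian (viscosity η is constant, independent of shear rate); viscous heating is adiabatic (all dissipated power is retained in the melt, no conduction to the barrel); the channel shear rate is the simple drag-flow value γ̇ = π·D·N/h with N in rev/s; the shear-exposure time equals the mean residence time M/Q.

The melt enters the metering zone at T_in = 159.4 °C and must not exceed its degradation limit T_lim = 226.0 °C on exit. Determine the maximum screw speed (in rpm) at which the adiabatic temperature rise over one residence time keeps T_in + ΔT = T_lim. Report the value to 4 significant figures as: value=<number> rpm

Throughput in SI: Q_s = 201.9 kg/h ÷ 3600 s/h = 0.0560833 kg/s
t_res = M / Q_s = 3.90 / 0.0560833 = 69.5394 s
D = 87.1 mm = 0.0871 m;  h = 5.79 mm = 0.00579 m
ΔT_a = T_lim − T_in = 226.0 − 159.4 = 66.6 K
Invert ΔT = ηγ̇²t_res/(ρcp) for γ̇: γ̇_max² = ΔT_a ρ cp / (η t_res) = 66.6·1108·2590 / (5219·69.5394) = 526.618 s⁻²
Take the square root: γ̇_max = √(526.618) = 22.9482 s⁻¹
N_max = γ̇_max h / (πD) = 22.9482·0.00579/(π·0.0871) = 0.485577 rev/s → ×60 = 29.1346 rpm

value=29.13 rpm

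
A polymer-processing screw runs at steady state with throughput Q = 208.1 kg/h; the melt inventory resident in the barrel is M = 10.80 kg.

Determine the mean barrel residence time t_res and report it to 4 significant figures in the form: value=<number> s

value=186.8 s

Q_s = Q / 3600 = 208.1 / 3600 = 0.0578056 kg/s
Mean residence time: t_res = M/Q_s = 10.80 kg / 0.0578056 kg/s = 186.833 s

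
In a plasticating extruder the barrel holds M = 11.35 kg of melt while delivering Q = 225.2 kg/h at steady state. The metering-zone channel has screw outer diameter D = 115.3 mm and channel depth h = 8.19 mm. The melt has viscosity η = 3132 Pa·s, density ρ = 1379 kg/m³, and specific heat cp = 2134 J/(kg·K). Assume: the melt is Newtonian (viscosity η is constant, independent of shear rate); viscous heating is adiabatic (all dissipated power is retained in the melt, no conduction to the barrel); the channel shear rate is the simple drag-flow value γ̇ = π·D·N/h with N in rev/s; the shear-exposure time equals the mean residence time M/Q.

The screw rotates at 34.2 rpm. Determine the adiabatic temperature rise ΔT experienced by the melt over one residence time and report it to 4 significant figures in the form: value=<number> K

value=122.7 K

Q_s = Q / 3600 = 225.2 / 3600 = 0.0625556 kg/s
Mean residence time: t_res = M/Q_s = 11.35 kg / 0.0625556 kg/s = 181.439 s
D = 115.3 mm = 0.1153 m;  h = 8.19 mm = 0.00819 m;  N = 34.2 rpm / 60 = 0.57 rev/s
γ̇ = π D N / h = (π)(0.1153)(0.57) / 0.00819 = 25.2098 s⁻¹
ΔT = η·γ̇²·t_res / (ρ·cp) = 3132 · (25.2098)² · 181.439 / (1379 · 2134) = 122.725 K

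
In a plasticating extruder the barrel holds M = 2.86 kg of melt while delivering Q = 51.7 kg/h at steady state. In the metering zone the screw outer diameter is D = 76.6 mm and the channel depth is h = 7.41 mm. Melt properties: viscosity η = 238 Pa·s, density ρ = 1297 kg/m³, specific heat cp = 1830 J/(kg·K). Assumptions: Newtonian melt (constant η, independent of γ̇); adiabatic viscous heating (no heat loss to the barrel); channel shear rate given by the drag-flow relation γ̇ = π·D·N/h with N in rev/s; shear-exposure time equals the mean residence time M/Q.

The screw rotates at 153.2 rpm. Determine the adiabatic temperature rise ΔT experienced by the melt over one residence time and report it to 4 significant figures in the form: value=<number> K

Q_s = Q / 3600 = 51.7 / 3600 = 0.0143611 kg/s
t_res = M / Q_s = 2.86 ÷ 0.0143611 = 199.149 s
Convert to SI: D = 0.0766 m, h = 0.00741 m, N = 153.2/60 = 2.55333 rev/s
γ̇ = π D N / h = (π)(0.0766)(2.55333) / 0.00741 = 82.9217 s⁻¹
Adiabatic rise: ΔT = η γ̇² t_res / (ρ cp) = 238·(82.9217)²·199.149 / (1297·1830) = 137.309 K

value=137.3 K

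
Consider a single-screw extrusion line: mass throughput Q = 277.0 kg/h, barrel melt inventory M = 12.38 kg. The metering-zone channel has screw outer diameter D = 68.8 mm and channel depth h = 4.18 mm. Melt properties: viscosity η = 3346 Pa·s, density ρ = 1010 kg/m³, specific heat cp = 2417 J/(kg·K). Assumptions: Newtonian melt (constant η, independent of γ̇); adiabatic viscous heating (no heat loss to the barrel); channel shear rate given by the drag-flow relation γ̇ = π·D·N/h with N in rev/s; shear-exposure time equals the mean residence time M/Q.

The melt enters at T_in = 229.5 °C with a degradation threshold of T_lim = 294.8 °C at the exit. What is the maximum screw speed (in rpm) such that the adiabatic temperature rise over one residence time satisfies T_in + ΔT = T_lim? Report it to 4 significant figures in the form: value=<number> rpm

Throughput in SI: Q_s = 277.0 kg/h ÷ 3600 s/h = 0.0769444 kg/s
t_res = M / Q_s = 12.38 / 0.0769444 = 160.895 s
Geometry in SI: D = 68.8 mm → 0.0688 m, h = 4.18 mm → 0.00418 m
ΔT_a = T_lim − T_in = 294.8 °C − 229.5 °C = 65.3 K
γ̇_max² = ΔT_a·ρ·cp/(η·t_res) = 65.3·1010·2417/(3346·160.895) = 296.102 s⁻²
γ̇_max = √296.102 = 17.2076 s⁻¹
N_max = γ̇_max h / (πD) = 17.2076·0.00418/(π·0.0688) = 0.332781 rev/s → ×60 = 19.9669 rpm

value=19.97 rpm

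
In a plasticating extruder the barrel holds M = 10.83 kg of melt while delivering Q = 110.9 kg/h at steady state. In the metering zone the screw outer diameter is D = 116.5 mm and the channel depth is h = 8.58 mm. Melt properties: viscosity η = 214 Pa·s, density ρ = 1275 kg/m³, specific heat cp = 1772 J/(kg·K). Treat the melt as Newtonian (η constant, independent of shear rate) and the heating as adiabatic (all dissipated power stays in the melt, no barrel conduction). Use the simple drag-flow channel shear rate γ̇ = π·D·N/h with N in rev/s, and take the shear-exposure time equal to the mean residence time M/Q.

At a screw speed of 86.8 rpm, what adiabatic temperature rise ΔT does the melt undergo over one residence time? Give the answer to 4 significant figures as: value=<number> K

value=126.8 K

Throughput in SI: Q_s = 110.9 kg/h ÷ 3600 s/h = 0.0308056 kg/s
Mean residence time: t_res = M/Q_s = 10.83 kg / 0.0308056 kg/s = 351.56 s
D = 116.5 mm = 0.1165 m;  h = 8.58 mm = 0.00858 m;  N = 86.8 rpm / 60 = 1.44667 rev/s
Shear rate: γ̇ = πDN/h = π·0.1165·1.44667/0.00858 = 61.7102 s⁻¹
Adiabatic rise: ΔT = η γ̇² t_res / (ρ cp) = 214·(61.7102)²·351.56 / (1275·1772) = 126.81 K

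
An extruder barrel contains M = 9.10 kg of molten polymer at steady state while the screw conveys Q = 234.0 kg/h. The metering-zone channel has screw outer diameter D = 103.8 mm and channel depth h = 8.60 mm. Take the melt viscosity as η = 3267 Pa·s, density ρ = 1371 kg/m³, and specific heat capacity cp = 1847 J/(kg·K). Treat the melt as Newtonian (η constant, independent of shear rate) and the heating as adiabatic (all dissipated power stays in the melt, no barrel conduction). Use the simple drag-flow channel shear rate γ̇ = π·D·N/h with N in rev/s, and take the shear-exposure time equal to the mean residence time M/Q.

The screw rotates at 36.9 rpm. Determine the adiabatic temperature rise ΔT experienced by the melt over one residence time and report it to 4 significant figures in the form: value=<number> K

Throughput in SI: Q_s = 234.0 kg/h ÷ 3600 s/h = 0.065 kg/s
t_res = M / Q_s = 9.10 ÷ 0.065 = 140 s
Convert to SI: D = 0.1038 m, h = 0.0086 m, N = 36.9/60 = 0.615 rev/s
γ̇ = π·D·N / h = π · 0.1038 · 0.615 / 0.0086 = 23.3198 s⁻¹
ΔT = η·γ̇²·t_res / (ρ·cp) = 3267 · (23.3198)² · 140 / (1371 · 1847) = 98.2247 K

value=98.22 K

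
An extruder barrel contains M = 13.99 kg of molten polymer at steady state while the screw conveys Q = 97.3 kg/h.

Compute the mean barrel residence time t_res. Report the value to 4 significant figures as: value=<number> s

Q_s = Q / 3600 = 97.3 / 3600 = 0.0270278 kg/s
t_res = M / Q_s = 13.99 ÷ 0.0270278 = 517.616 s

value=517.6 s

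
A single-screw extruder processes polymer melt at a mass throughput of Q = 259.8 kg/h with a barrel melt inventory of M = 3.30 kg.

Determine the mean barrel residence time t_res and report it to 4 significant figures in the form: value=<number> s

Throughput in SI: Q_s = 259.8 kg/h ÷ 3600 s/h = 0.0721667 kg/s
t_res = M / Q_s = 3.30 ÷ 0.0721667 = 45.7275 s

value=45.73 s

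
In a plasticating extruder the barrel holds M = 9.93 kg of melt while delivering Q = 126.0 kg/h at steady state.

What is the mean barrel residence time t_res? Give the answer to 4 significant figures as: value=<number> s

Convert throughput: Q = 126.0 kg/h = 126.0/3600 = 0.035 kg/s
Mean residence time: t_res = M/Q_s = 9.93 kg / 0.035 kg/s = 283.714 s

value=283.7 s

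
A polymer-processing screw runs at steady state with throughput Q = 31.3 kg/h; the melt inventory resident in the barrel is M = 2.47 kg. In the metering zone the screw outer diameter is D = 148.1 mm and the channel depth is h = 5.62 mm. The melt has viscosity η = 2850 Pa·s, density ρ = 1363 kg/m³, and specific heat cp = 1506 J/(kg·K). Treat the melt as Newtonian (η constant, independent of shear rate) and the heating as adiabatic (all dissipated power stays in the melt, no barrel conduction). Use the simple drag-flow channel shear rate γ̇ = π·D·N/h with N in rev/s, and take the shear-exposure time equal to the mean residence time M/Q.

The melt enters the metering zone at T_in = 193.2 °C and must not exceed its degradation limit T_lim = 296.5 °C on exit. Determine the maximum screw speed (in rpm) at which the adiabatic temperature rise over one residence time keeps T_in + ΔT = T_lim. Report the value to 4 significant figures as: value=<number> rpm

Throughput in SI: Q_s = 31.3 kg/h ÷ 3600 s/h = 0.00869444 kg/s
t_res = M / Q_s = 2.47 / 0.00869444 = 284.089 s
Geometry in SI: D = 148.1 mm → 0.1481 m, h = 5.62 mm → 0.00562 m
ΔT_a = T_lim − T_in = 296.5 − 193.2 = 103.3 K
γ̇_max² = ΔT_a·ρ·cp / (η·t_res) = [103.3 × 1363 × 1506] / [2850 × 284.089] = 261.891 s⁻²
Take the square root: γ̇_max = √(261.891) = 16.1831 s⁻¹
N_max = γ̇_max·h / (π·D) = 16.1831 · 0.00562 / (π · 0.1481) = 0.195475 rev/s = 11.7285 rpm

value=11.73 rpm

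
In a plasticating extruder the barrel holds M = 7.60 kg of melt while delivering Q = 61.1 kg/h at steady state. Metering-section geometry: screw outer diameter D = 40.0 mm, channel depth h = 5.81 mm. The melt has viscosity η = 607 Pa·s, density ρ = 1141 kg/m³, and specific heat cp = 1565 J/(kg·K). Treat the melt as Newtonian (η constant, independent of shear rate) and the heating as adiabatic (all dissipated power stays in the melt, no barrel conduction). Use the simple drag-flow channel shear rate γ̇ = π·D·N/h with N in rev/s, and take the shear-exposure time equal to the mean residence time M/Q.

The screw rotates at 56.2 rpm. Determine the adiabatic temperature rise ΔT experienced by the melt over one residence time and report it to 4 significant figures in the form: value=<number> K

Throughput in SI: Q_s = 61.1 kg/h ÷ 3600 s/h = 0.0169722 kg/s
Mean residence time: t_res = M/Q_s = 7.60 kg / 0.0169722 kg/s = 447.791 s
Convert to SI: D = 0.04 m, h = 0.00581 m, N = 56.2/60 = 0.936667 rev/s
γ̇ = π D N / h = (π)(0.04)(0.936667) / 0.00581 = 20.259 s⁻¹
Adiabatic rise: ΔT = η γ̇² t_res / (ρ cp) = 607·(20.259)²·447.791 / (1141·1565) = 62.4743 K

value=62.47 K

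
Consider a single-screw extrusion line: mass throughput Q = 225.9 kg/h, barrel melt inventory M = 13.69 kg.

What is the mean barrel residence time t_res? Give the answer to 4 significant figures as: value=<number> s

Throughput in SI: Q_s = 225.9 kg/h ÷ 3600 s/h = 0.06275 kg/s
t_res = M / Q_s = 13.69 / 0.06275 = 218.167 s

value=218.2 s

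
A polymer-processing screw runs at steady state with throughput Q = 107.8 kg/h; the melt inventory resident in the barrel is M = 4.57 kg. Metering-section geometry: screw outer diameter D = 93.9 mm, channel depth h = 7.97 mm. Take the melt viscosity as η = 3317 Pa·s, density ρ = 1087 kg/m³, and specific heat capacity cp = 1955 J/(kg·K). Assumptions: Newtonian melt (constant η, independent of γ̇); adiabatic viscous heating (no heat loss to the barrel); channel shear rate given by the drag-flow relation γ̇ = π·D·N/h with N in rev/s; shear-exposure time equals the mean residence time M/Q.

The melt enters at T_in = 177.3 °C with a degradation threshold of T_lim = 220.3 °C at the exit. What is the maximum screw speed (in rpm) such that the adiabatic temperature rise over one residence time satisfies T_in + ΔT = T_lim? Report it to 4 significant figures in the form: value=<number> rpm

value=21.78 rpm

Throughput in SI: Q_s = 107.8 kg/h ÷ 3600 s/h = 0.0299444 kg/s
t_res = M / Q_s = 4.57 / 0.0299444 = 152.616 s
Geometry in SI: D = 93.9 mm → 0.0939 m, h = 7.97 mm → 0.00797 m
ΔT_a = T_lim − T_in = 220.3 − 177.3 = 43 K
Invert ΔT = ηγ̇²t_res/(ρcp) for γ̇: γ̇_max² = ΔT_a ρ cp / (η t_res) = 43·1087·1955 / (3317·152.616) = 180.509 s⁻²
γ̇_max = sqrt(180.509) = 13.4354 s⁻¹
Solve γ̇ = πDN/h for N: N_max = γ̇_max·h/(π·D) = 13.4354 × 0.00797 / (π × 0.0939) = 0.362988 rev/s = 21.7793 rpm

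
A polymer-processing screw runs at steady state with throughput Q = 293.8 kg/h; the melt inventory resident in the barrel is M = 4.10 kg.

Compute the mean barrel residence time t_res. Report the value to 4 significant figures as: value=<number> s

Throughput in SI: Q_s = 293.8 kg/h ÷ 3600 s/h = 0.0816111 kg/s
t_res = M / Q_s = 4.10 ÷ 0.0816111 = 50.2383 s

value=50.24 s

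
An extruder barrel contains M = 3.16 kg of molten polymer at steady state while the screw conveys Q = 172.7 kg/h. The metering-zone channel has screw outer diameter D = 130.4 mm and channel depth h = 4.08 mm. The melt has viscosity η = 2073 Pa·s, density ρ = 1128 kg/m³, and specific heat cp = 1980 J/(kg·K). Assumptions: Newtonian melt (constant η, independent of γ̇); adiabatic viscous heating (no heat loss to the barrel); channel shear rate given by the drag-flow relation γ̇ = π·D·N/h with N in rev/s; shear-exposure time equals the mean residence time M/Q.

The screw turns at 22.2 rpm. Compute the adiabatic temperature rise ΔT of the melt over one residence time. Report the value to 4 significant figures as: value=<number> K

value=84.38 K

Q_s = Q / 3600 = 172.7 / 3600 = 0.0479722 kg/s
t_res = M / Q_s = 3.16 ÷ 0.0479722 = 65.8715 s
D = 130.4 mm = 0.1304 m;  h = 4.08 mm = 0.00408 m;  N = 22.2 rpm / 60 = 0.37 rev/s
Shear rate: γ̇ = πDN/h = π·0.1304·0.37/0.00408 = 37.1509 s⁻¹
Adiabatic rise: ΔT = η γ̇² t_res / (ρ cp) = 2073·(37.1509)²·65.8715 / (1128·1980) = 84.384 K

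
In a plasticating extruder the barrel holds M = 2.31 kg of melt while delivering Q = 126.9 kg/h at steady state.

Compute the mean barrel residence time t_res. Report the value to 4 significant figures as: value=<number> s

Throughput in SI: Q_s = 126.9 kg/h ÷ 3600 s/h = 0.03525 kg/s
t_res = M / Q_s = 2.31 / 0.03525 = 65.5319 s

value=65.53 s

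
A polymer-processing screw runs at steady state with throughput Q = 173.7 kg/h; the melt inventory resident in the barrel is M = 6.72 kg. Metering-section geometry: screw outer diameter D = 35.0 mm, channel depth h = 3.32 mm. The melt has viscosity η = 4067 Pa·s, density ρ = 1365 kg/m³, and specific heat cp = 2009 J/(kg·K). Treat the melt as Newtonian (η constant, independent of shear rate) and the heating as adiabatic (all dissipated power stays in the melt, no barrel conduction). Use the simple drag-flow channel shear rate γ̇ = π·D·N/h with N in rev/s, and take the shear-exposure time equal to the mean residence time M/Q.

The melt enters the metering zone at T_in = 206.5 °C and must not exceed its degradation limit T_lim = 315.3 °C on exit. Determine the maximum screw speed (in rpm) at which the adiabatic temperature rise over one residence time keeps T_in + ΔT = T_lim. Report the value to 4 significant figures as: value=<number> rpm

Throughput in SI: Q_s = 173.7 kg/h ÷ 3600 s/h = 0.04825 kg/s
t_res = M / Q_s = 6.72 ÷ 0.04825 = 139.275 s
Convert to metres: D = 0.035 m, h = 0.00332 m
ΔT_a = T_lim − T_in = 315.3 − 206.5 = 108.8 K
γ̇_max² = ΔT_a·ρ·cp / (η·t_res) = [108.8 × 1365 × 2009] / [4067 × 139.275] = 526.739 s⁻²
γ̇_max = sqrt(526.739) = 22.9508 s⁻¹
N_max = γ̇_max h / (πD) = 22.9508·0.00332/(π·0.035) = 0.692975 rev/s → ×60 = 41.5785 rpm

value=41.58 rpm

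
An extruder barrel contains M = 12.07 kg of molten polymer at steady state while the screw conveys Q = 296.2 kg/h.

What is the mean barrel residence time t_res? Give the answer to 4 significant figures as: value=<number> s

Q_s = Q / 3600 = 296.2 / 3600 = 0.0822778 kg/s
Mean residence time: t_res = M/Q_s = 12.07 kg / 0.0822778 kg/s = 146.698 s

value=146.7 s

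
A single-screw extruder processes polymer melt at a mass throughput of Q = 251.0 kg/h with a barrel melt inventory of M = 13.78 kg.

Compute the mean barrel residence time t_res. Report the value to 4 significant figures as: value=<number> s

Q_s = Q / 3600 = 251.0 / 3600 = 0.0697222 kg/s
Mean residence time: t_res = M/Q_s = 13.78 kg / 0.0697222 kg/s = 197.641 s

value=197.6 s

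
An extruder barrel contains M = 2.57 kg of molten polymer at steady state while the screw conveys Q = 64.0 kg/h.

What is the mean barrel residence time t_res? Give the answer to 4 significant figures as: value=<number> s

value=144.6 s

Throughput in SI: Q_s = 64.0 kg/h ÷ 3600 s/h = 0.0177778 kg/s
t_res = M / Q_s = 2.57 / 0.0177778 = 144.562 s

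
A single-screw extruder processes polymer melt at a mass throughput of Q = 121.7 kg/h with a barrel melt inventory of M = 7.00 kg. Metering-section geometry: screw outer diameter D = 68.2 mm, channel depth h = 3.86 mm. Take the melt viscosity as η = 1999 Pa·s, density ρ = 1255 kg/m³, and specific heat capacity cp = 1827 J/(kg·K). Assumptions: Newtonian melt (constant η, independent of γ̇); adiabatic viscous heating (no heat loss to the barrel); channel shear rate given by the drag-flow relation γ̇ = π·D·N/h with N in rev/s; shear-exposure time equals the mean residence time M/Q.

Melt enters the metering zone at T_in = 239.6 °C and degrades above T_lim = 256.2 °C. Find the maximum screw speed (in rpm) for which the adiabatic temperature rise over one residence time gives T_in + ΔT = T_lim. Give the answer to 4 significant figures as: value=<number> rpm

value=10.37 rpm

Throughput in SI: Q_s = 121.7 kg/h ÷ 3600 s/h = 0.0338056 kg/s
Mean residence time: t_res = M/Q_s = 7.00 kg / 0.0338056 kg/s = 207.067 s
Geometry in SI: D = 68.2 mm → 0.0682 m, h = 3.86 mm → 0.00386 m
ΔT_a = T_lim − T_in = 256.2 °C − 239.6 °C = 16.6 K
γ̇_max² = ΔT_a·ρ·cp / (η·t_res) = [16.6 × 1255 × 1827] / [1999 × 207.067] = 91.9534 s⁻²
Take the square root: γ̇_max = √(91.9534) = 9.58923 s⁻¹
N_max = γ̇_max h / (πD) = 9.58923·0.00386/(π·0.0682) = 0.172757 rev/s → ×60 = 10.3654 rpm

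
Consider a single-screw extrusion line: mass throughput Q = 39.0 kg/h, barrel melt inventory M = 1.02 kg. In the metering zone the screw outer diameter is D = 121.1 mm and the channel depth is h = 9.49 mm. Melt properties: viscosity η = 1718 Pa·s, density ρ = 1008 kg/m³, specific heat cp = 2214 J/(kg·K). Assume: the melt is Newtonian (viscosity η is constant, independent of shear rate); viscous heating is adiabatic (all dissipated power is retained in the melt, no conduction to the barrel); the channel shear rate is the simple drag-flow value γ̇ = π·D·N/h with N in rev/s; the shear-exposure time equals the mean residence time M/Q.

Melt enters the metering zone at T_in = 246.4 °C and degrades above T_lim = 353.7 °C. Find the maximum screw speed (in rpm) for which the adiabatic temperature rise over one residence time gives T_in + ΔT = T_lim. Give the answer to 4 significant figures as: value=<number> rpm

Convert throughput: Q = 39.0 kg/h = 39.0/3600 = 0.0108333 kg/s
Mean residence time: t_res = M/Q_s = 1.02 kg / 0.0108333 kg/s = 94.1538 s
Geometry in SI: D = 121.1 mm → 0.1211 m, h = 9.49 mm → 0.00949 m
ΔT_a = T_lim − T_in = 353.7 °C − 246.4 °C = 107.3 K
γ̇_max² = ΔT_a·ρ·cp/(η·t_res) = 107.3·1008·2214/(1718·94.1538) = 1480.39 s⁻²
Take the square root: γ̇_max = √(1480.39) = 38.4759 s⁻¹
N_max = γ̇_max h / (πD) = 38.4759·0.00949/(π·0.1211) = 0.959755 rev/s → ×60 = 57.5853 rpm

value=57.59 rpm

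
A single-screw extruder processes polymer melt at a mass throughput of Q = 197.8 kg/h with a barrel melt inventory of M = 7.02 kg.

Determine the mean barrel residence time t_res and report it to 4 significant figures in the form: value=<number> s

Throughput in SI: Q_s = 197.8 kg/h ÷ 3600 s/h = 0.0549444 kg/s
Mean residence time: t_res = M/Q_s = 7.02 kg / 0.0549444 kg/s = 127.765 s

value=127.8 s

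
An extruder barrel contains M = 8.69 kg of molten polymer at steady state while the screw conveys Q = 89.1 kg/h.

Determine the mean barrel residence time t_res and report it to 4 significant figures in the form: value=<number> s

value=351.1 s

Throughput in SI: Q_s = 89.1 kg/h ÷ 3600 s/h = 0.02475 kg/s
t_res = M / Q_s = 8.69 / 0.02475 = 351.111 s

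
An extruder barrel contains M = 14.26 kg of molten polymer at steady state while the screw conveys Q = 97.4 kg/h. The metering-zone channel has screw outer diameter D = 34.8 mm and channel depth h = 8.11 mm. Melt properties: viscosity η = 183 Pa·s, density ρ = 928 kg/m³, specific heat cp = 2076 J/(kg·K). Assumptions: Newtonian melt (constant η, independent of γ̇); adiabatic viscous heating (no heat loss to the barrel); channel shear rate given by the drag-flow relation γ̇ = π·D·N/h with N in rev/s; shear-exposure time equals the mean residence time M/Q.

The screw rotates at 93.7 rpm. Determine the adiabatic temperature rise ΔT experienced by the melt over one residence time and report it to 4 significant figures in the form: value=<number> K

Convert throughput: Q = 97.4 kg/h = 97.4/3600 = 0.0270556 kg/s
t_res = M / Q_s = 14.26 ÷ 0.0270556 = 527.064 s
Geometry in metres: D = 34.8 mm → 0.0348 m, h = 8.11 mm → 0.00811 m; screw speed N = 93.7 rpm = 1.56167 rev/s
Shear rate: γ̇ = πDN/h = π·0.0348·1.56167/0.00811 = 21.0522 s⁻¹
ΔT = η·γ̇²·t_res / (ρ·cp) = 183 · (21.0522)² · 527.064 / (928 · 2076) = 22.1887 K

value=22.19 K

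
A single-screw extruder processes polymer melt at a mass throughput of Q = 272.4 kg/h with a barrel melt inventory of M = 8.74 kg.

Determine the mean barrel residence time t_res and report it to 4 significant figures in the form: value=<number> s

value=115.5 s

Throughput in SI: Q_s = 272.4 kg/h ÷ 3600 s/h = 0.0756667 kg/s
t_res = M / Q_s = 8.74 ÷ 0.0756667 = 115.507 s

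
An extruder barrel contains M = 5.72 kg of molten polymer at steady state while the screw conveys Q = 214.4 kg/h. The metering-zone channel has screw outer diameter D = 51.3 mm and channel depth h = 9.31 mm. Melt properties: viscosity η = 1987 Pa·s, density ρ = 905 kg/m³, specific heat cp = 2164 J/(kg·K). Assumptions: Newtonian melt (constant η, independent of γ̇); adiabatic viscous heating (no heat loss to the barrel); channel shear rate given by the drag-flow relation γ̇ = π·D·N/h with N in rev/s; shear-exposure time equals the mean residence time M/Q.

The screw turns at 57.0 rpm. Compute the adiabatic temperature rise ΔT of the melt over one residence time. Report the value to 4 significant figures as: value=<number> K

value=26.35 K

Q_s = Q / 3600 = 214.4 / 3600 = 0.0595556 kg/s
t_res = M / Q_s = 5.72 ÷ 0.0595556 = 96.0448 s
D = 51.3 mm = 0.0513 m;  h = 9.31 mm = 0.00931 m;  N = 57.0 rpm / 60 = 0.95 rev/s
γ̇ = π D N / h = (π)(0.0513)(0.95) / 0.00931 = 16.4453 s⁻¹
ΔT = η·γ̇²·t_res/(ρ·cp) = [1987 × 16.4453² × 96.0448] / [905 × 2164] = 26.3541 K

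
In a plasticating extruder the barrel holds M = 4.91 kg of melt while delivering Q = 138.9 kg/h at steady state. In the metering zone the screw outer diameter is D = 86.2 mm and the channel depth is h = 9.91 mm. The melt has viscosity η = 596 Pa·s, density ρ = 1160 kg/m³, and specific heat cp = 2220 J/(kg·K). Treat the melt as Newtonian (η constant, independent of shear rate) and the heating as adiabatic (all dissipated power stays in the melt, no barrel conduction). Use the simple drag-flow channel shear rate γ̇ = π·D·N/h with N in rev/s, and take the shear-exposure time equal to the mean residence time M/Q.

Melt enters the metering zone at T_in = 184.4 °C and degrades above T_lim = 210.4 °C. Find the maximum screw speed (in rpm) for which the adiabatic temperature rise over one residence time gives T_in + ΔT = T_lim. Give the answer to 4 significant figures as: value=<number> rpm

Q_s = Q / 3600 = 138.9 / 3600 = 0.0385833 kg/s
t_res = M / Q_s = 4.91 ÷ 0.0385833 = 127.257 s
Geometry in SI: D = 86.2 mm → 0.0862 m, h = 9.91 mm → 0.00991 m
ΔT_a = T_lim − T_in = 210.4 − 184.4 = 26 K
γ̇_max² = ΔT_a·ρ·cp/(η·t_res) = 26·1160·2220/(596·127.257) = 882.788 s⁻²
γ̇_max = √882.788 = 29.7117 s⁻¹
N_max = γ̇_max h / (πD) = 29.7117·0.00991/(π·0.0862) = 1.08729 rev/s → ×60 = 65.2373 rpm

value=65.24 rpm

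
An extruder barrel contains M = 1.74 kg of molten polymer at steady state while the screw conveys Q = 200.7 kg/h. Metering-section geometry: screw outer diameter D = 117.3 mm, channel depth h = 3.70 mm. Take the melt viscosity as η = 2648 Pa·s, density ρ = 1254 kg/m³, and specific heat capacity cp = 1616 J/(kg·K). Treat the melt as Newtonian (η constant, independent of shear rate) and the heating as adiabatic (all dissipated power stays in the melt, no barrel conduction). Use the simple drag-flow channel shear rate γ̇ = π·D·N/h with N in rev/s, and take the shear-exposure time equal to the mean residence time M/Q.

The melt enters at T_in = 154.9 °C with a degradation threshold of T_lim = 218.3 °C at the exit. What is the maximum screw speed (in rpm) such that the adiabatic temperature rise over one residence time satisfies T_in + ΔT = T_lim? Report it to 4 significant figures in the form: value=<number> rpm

value=23.75 rpm

Convert throughput: Q = 200.7 kg/h = 200.7/3600 = 0.05575 kg/s
Mean residence time: t_res = M/Q_s = 1.74 kg / 0.05575 kg/s = 31.2108 s
Geometry in SI: D = 117.3 mm → 0.1173 m, h = 3.70 mm → 0.0037 m
ΔT_a = T_lim − T_in = 218.3 °C − 154.9 °C = 63.4 K
Invert ΔT = ηγ̇²t_res/(ρcp) for γ̇: γ̇_max² = ΔT_a ρ cp / (η t_res) = 63.4·1254·1616 / (2648·31.2108) = 1554.55 s⁻²
γ̇_max = √1554.55 = 39.4278 s⁻¹
N_max = γ̇_max·h / (π·D) = 39.4278 · 0.0037 / (π · 0.1173) = 0.395874 rev/s = 23.7524 rpm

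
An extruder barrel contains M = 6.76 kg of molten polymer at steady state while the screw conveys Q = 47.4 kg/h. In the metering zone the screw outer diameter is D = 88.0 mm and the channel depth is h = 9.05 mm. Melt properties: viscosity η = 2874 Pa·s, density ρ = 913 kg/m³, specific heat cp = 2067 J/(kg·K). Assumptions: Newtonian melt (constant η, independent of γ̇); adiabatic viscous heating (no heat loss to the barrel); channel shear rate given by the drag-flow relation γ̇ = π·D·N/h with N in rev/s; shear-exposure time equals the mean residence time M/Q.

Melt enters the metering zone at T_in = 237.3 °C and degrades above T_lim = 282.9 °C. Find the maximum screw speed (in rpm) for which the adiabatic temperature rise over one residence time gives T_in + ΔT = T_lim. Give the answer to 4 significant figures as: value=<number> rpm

Throughput in SI: Q_s = 47.4 kg/h ÷ 3600 s/h = 0.0131667 kg/s
t_res = M / Q_s = 6.76 / 0.0131667 = 513.418 s
Convert to metres: D = 0.088 m, h = 0.00905 m
ΔT_a = T_lim − T_in = 282.9 °C − 237.3 °C = 45.6 K
γ̇_max² = ΔT_a·ρ·cp/(η·t_res) = 45.6·913·2067/(2874·513.418) = 58.3201 s⁻²
γ̇_max = √58.3201 = 7.63676 s⁻¹
N_max = γ̇_max h / (πD) = 7.63676·0.00905/(π·0.088) = 0.249992 rev/s → ×60 = 14.9995 rpm

value=15.00 rpm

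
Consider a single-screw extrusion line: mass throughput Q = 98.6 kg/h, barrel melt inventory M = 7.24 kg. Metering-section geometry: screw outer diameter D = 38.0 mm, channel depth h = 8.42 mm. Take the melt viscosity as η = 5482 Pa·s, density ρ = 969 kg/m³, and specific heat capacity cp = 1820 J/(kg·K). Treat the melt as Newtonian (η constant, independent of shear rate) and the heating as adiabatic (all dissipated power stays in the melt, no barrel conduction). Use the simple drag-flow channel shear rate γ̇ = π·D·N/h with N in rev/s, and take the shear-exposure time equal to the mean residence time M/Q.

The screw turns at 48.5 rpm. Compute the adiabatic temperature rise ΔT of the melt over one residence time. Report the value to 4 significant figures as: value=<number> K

value=107.9 K

Q_s = Q / 3600 = 98.6 / 3600 = 0.0273889 kg/s
t_res = M / Q_s = 7.24 ÷ 0.0273889 = 264.341 s
D = 38.0 mm = 0.038 m;  h = 8.42 mm = 0.00842 m;  N = 48.5 rpm / 60 = 0.808333 rev/s
γ̇ = π·D·N / h = π · 0.038 · 0.808333 / 0.00842 = 11.4607 s⁻¹
Adiabatic rise: ΔT = η γ̇² t_res / (ρ cp) = 5482·(11.4607)²·264.341 / (969·1820) = 107.927 K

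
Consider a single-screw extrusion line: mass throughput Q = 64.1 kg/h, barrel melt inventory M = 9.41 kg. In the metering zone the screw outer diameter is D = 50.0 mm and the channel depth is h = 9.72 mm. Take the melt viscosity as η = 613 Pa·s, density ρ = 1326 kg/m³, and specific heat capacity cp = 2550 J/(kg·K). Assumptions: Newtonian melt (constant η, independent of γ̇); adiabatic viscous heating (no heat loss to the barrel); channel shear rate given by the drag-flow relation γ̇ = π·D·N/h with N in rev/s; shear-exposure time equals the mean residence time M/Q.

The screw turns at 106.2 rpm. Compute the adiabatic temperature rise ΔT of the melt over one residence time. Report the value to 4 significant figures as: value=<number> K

Q_s = Q / 3600 = 64.1 / 3600 = 0.0178056 kg/s
t_res = M / Q_s = 9.41 / 0.0178056 = 528.487 s
Convert to SI: D = 0.05 m, h = 0.00972 m, N = 106.2/60 = 1.77 rev/s
Shear rate: γ̇ = πDN/h = π·0.05·1.77/0.00972 = 28.604 s⁻¹
ΔT = η·γ̇²·t_res/(ρ·cp) = [613 × 28.604² × 528.487] / [1326 × 2550] = 78.3907 K

value=78.39 K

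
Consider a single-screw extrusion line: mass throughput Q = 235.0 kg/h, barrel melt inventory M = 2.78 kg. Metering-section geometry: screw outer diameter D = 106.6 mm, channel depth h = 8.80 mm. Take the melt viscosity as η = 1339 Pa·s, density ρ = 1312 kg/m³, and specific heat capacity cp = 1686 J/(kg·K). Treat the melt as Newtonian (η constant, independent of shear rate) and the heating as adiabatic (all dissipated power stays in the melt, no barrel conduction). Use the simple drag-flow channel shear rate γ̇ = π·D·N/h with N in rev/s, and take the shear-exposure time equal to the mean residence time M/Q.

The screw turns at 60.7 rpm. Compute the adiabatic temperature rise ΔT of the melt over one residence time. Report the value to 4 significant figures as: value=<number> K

value=38.21 K

Throughput in SI: Q_s = 235.0 kg/h ÷ 3600 s/h = 0.0652778 kg/s
t_res = M / Q_s = 2.78 / 0.0652778 = 42.5872 s
Geometry in metres: D = 106.6 mm → 0.1066 m, h = 8.80 mm → 0.0088 m; screw speed N = 60.7 rpm = 1.01167 rev/s
Shear rate: γ̇ = πDN/h = π·0.1066·1.01167/0.0088 = 38.5001 s⁻¹
ΔT = η·γ̇²·t_res/(ρ·cp) = [1339 × 38.5001² × 42.5872] / [1312 × 1686] = 38.2113 K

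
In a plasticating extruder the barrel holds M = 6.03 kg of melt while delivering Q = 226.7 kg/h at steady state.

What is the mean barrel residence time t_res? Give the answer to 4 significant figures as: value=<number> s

Q_s = Q / 3600 = 226.7 / 3600 = 0.0629722 kg/s
Mean residence time: t_res = M/Q_s = 6.03 kg / 0.0629722 kg/s = 95.7565 s

value=95.76 s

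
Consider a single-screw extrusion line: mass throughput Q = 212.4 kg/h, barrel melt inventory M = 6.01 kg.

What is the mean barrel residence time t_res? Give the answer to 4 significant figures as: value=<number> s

value=101.9 s

Convert throughput: Q = 212.4 kg/h = 212.4/3600 = 0.059 kg/s
t_res = M / Q_s = 6.01 / 0.059 = 101.864 s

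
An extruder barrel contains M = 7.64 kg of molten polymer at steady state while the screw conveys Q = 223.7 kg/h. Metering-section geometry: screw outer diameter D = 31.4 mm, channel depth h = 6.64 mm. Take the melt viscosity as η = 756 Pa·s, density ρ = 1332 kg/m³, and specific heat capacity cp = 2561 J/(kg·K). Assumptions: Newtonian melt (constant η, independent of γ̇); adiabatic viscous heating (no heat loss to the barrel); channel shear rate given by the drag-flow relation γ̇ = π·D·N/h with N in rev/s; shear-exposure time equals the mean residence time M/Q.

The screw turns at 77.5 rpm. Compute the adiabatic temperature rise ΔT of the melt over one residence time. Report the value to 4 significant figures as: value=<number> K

value=10.03 K

Convert throughput: Q = 223.7 kg/h = 223.7/3600 = 0.0621389 kg/s
t_res = M / Q_s = 7.64 / 0.0621389 = 122.95 s
D = 31.4 mm = 0.0314 m;  h = 6.64 mm = 0.00664 m;  N = 77.5 rpm / 60 = 1.29167 rev/s
γ̇ = π·D·N / h = π · 0.0314 · 1.29167 / 0.00664 = 19.1894 s⁻¹
Adiabatic rise: ΔT = η γ̇² t_res / (ρ cp) = 756·(19.1894)²·122.95 / (1332·2561) = 10.0337 K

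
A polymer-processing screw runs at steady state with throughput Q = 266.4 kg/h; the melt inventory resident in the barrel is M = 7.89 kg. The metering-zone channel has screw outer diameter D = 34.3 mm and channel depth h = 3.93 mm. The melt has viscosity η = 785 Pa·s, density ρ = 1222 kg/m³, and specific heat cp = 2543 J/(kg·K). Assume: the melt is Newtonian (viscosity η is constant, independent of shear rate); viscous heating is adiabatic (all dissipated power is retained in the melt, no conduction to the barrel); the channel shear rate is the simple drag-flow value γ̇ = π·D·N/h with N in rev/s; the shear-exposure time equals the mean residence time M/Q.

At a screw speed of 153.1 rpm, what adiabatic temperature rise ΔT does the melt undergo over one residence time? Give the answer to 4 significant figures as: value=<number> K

Throughput in SI: Q_s = 266.4 kg/h ÷ 3600 s/h = 0.074 kg/s
Mean residence time: t_res = M/Q_s = 7.89 kg / 0.074 kg/s = 106.622 s
D = 34.3 mm = 0.0343 m;  h = 3.93 mm = 0.00393 m;  N = 153.1 rpm / 60 = 2.55167 rev/s
Shear rate: γ̇ = πDN/h = π·0.0343·2.55167/0.00393 = 69.9641 s⁻¹
ΔT = η·γ̇²·t_res / (ρ·cp) = 785 · (69.9641)² · 106.622 / (1222 · 2543) = 131.84 K

value=131.8 K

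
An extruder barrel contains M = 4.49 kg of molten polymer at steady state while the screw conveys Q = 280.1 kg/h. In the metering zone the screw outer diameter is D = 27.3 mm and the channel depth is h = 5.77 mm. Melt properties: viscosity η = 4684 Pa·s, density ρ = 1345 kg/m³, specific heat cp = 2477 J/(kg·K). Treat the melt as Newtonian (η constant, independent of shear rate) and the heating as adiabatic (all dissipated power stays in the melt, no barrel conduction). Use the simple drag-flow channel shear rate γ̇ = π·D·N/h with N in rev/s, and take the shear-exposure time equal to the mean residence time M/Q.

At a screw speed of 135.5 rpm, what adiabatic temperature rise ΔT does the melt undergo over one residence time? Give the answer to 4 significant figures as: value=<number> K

value=91.42 K

Q_s = Q / 3600 = 280.1 / 3600 = 0.0778056 kg/s
t_res = M / Q_s = 4.49 / 0.0778056 = 57.708 s
Convert to SI: D = 0.0273 m, h = 0.00577 m, N = 135.5/60 = 2.25833 rev/s
Shear rate: γ̇ = πDN/h = π·0.0273·2.25833/0.00577 = 33.5679 s⁻¹
ΔT = η·γ̇²·t_res/(ρ·cp) = [4684 × 33.5679² × 57.708] / [1345 × 2477] = 91.4227 K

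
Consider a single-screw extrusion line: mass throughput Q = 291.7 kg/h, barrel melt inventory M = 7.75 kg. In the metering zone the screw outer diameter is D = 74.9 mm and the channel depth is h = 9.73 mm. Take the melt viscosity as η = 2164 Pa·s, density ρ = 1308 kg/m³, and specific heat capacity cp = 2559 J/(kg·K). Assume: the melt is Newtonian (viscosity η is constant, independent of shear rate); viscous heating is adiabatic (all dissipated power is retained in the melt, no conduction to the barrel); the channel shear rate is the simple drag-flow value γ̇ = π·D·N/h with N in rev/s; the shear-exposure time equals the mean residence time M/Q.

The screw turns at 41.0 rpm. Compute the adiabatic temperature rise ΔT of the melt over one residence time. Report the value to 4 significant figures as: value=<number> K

value=16.89 K

Throughput in SI: Q_s = 291.7 kg/h ÷ 3600 s/h = 0.0810278 kg/s
t_res = M / Q_s = 7.75 / 0.0810278 = 95.6462 s
D = 74.9 mm = 0.0749 m;  h = 9.73 mm = 0.00973 m;  N = 41.0 rpm / 60 = 0.683333 rev/s
γ̇ = π D N / h = (π)(0.0749)(0.683333) / 0.00973 = 16.5254 s⁻¹
Adiabatic rise: ΔT = η γ̇² t_res / (ρ cp) = 2164·(16.5254)²·95.6462 / (1308·2559) = 16.8869 K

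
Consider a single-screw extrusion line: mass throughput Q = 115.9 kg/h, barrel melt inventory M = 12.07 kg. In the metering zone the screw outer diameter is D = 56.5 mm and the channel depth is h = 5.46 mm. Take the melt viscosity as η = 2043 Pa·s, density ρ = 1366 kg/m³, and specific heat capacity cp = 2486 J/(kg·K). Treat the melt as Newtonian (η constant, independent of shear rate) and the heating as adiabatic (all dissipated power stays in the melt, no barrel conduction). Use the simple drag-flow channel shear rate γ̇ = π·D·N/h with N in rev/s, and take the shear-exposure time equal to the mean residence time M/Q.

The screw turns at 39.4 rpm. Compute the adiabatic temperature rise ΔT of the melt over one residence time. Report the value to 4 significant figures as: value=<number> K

value=102.8 K

Q_s = Q / 3600 = 115.9 / 3600 = 0.0321944 kg/s
t_res = M / Q_s = 12.07 / 0.0321944 = 374.909 s
Geometry in metres: D = 56.5 mm → 0.0565 m, h = 5.46 mm → 0.00546 m; screw speed N = 39.4 rpm = 0.656667 rev/s
Shear rate: γ̇ = πDN/h = π·0.0565·0.656667/0.00546 = 21.3477 s⁻¹
ΔT = η·γ̇²·t_res/(ρ·cp) = [2043 × 21.3477² × 374.909] / [1366 × 2486] = 102.788 K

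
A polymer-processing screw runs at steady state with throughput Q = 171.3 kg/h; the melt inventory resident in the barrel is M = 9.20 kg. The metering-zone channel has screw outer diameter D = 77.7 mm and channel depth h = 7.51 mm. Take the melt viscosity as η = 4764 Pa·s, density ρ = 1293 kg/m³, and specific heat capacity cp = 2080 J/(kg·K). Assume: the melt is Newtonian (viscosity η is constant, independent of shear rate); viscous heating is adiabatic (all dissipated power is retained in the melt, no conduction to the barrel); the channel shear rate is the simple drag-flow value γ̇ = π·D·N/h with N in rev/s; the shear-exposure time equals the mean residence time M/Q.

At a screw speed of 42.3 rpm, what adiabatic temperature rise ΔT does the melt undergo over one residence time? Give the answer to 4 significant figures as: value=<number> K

value=179.8 K

Throughput in SI: Q_s = 171.3 kg/h ÷ 3600 s/h = 0.0475833 kg/s
Mean residence time: t_res = M/Q_s = 9.20 kg / 0.0475833 kg/s = 193.345 s
Convert to SI: D = 0.0777 m, h = 0.00751 m, N = 42.3/60 = 0.705 rev/s
γ̇ = π D N / h = (π)(0.0777)(0.705) / 0.00751 = 22.915 s⁻¹
Adiabatic rise: ΔT = η γ̇² t_res / (ρ cp) = 4764·(22.915)²·193.345 / (1293·2080) = 179.839 K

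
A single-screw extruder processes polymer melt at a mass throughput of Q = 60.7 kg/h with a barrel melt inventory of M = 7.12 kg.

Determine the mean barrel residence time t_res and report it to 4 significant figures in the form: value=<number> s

value=422.3 s

Throughput in SI: Q_s = 60.7 kg/h ÷ 3600 s/h = 0.0168611 kg/s
Mean residence time: t_res = M/Q_s = 7.12 kg / 0.0168611 kg/s = 422.273 s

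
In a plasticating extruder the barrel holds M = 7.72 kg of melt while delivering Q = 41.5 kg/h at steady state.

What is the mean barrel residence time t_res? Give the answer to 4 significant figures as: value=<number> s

Q_s = Q / 3600 = 41.5 / 3600 = 0.0115278 kg/s
Mean residence time: t_res = M/Q_s = 7.72 kg / 0.0115278 kg/s = 669.687 s

value=669.7 s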